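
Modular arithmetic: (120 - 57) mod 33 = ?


120 - 57 = 63
63 mod 33 = 30


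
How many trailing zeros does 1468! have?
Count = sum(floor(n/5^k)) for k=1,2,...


floor(1468/5) = 293
floor(1468/25) = 58
floor(1468/125) = 11
floor(1468/625) = 2
Total = 364

364 trailing zeros


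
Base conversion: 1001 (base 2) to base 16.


1001 (base 2) = 9 (decimal)
9 (decimal) = 9 (base 16)


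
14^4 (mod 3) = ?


14^1 mod 3 = 2
14^2 mod 3 = 1
14^3 mod 3 = 2
14^4 mod 3 = 1


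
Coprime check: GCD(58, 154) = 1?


Euclidean algorithm:
154 = 2 * 58 + 38
58 = 1 * 38 + 20
38 = 1 * 20 + 18
20 = 1 * 18 + 2
18 = 9 * 2 + 0
GCD(58, 154) = 2

No, not coprime (GCD = 2)


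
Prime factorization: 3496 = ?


3496 / 2 = 1748
1748 / 2 = 874
874 / 2 = 437
437 / 19 = 23
23 / 23 = 1
3496 = 2^3 × 19 × 23


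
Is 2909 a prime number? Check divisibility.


Check divisors up to sqrt(2909) = 53.9351
No divisors found.
2909 is prime.

Yes, 2909 is prime


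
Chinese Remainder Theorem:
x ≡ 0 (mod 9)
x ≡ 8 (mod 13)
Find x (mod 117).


M = 9*13 = 117
M1 = M/9 = 13, M2 = M/13 = 9
M1^(-1) mod 9 = 7, M2^(-1) mod 13 = 3
x = 0*13*7 + 8*9*3 = 216
216 mod 117 = 99
Check: 99 mod 9 = 0 ✓, 99 mod 13 = 8 ✓

x ≡ 99 (mod 117)


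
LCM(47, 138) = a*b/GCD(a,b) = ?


GCD(47, 138) = 1
LCM = 47*138/1 = 6486/1 = 6486

LCM = 6486


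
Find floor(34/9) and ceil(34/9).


34/9 = 3.7778
floor = 3
ceil = 4

floor = 3, ceil = 4


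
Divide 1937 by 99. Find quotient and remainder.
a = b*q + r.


1937 = 99 * 19 + 56
Check: 1881 + 56 = 1937

q = 19, r = 56


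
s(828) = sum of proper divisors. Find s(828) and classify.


Proper divisors: 1, 2, 3, 4, 6, 9, 12, 18, 23, 36, 46, 69, 92, 138, 207, 276, 414
Sum = 1 + 2 + 3 + 4 + 6 + 9 + 12 + 18 + 23 + 36 + 46 + 69 + 92 + 138 + 207 + 276 + 414 = 1356
1356 > 828 → abundant

s(828) = 1356 (abundant)


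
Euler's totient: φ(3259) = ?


3259 = 3259
Prime factors: 3259
φ(3259) = 3259 × (1-1/3259)
= 3259 × 3258/3259 = 3258

φ(3259) = 3258


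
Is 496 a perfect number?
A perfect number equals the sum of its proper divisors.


Proper divisors of 496: 1, 2, 4, 8, 16, 31, 62, 124, 248
Sum = 1 + 2 + 4 + 8 + 16 + 31 + 62 + 124 + 248 = 496

Yes, 496 is perfect (496 = 496)


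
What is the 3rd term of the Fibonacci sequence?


Sequence: 1, 1, 2
F(3) = 2


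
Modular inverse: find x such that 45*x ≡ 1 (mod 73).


Use the extended Euclidean algorithm on (73, 45); each row r = 73*s + 45*t:
r=73, s=1, t=0
r=45, s=0, t=1
q=1: r=28, s=1, t=-1   [73*(1) + 45*(-1) = 28]
q=1: r=17, s=-1, t=2   [73*(-1) + 45*(2) = 17]
q=1: r=11, s=2, t=-3   [73*(2) + 45*(-3) = 11]
q=1: r=6, s=-3, t=5   [73*(-3) + 45*(5) = 6]
q=1: r=5, s=5, t=-8   [73*(5) + 45*(-8) = 5]
q=1: r=1, s=-8, t=13   [73*(-8) + 45*(13) = 1]
q=5: r=0, s=45, t=-73   [73*(45) + 45*(-73) = 0]
GCD = 1 with t = 13, so 45*(13) ≡ 1 (mod 73)
Inverse = 13 mod 73 = 13
Check: 45 * 13 = 585 ≡ 1 (mod 73)

45^(-1) ≡ 13 (mod 73)


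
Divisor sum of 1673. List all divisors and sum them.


Divisors of 1673: 1, 7, 239, 1673
Sum = 1 + 7 + 239 + 1673 = 1920

σ(1673) = 1920


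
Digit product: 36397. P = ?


3 × 6 × 3 × 9 × 7 = 3402


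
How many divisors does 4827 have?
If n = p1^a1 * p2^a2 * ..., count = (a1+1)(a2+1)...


4827 = 3^1 × 1609^1
d(4827) = (1+1) × (1+1) = 4

4 divisors


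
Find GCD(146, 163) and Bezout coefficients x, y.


Tabular extended Euclidean (each row: r = 146*s + 163*t):
r=146, s=1, t=0
r=163, s=0, t=1
q=0: r=146, s=1, t=0   [146*(1) + 163*(0) = 146]
q=1: r=17, s=-1, t=1   [146*(-1) + 163*(1) = 17]
q=8: r=10, s=9, t=-8   [146*(9) + 163*(-8) = 10]
q=1: r=7, s=-10, t=9   [146*(-10) + 163*(9) = 7]
q=1: r=3, s=19, t=-17   [146*(19) + 163*(-17) = 3]
q=2: r=1, s=-48, t=43   [146*(-48) + 163*(43) = 1]
q=3: r=0, s=163, t=-146   [146*(163) + 163*(-146) = 0]
GCD = 1; from the row with r=1: x=-48, y=43
Check: 146*(-48) + 163*(43) = -7008 + 7009 = 1

GCD = 1, x = -48, y = 43


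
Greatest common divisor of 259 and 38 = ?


259 = 6 * 38 + 31
38 = 1 * 31 + 7
31 = 4 * 7 + 3
7 = 2 * 3 + 1
3 = 3 * 1 + 0
GCD = 1


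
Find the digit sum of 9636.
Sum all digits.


9 + 6 + 3 + 6 = 24


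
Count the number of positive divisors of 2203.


2203 = 2203^1
d(2203) = (1+1) = 2

2 divisors


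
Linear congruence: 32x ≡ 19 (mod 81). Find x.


GCD(32, 81) = 1, unique solution
a^(-1) mod 81 = 38
x = 38 * 19 mod 81 = 74

x ≡ 74 (mod 81)


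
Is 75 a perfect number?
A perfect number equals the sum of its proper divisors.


Proper divisors of 75: 1, 3, 5, 15, 25
Sum = 1 + 3 + 5 + 15 + 25 = 49

No, 75 is not perfect (49 ≠ 75)


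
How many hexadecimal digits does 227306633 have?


227306633 in base 16 = D8C6C89
Number of digits = 7

7 digits (base 16)


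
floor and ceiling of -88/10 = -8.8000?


-88/10 = -8.8000
floor = -9
ceil = -8

floor = -9, ceil = -8


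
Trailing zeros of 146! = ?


floor(146/5) = 29
floor(146/25) = 5
floor(146/125) = 1
Total = 35

35 trailing zeros


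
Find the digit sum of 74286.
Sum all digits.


7 + 4 + 2 + 8 + 6 = 27


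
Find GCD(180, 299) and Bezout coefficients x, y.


Tabular extended Euclidean (each row: r = 180*s + 299*t):
r=180, s=1, t=0
r=299, s=0, t=1
q=0: r=180, s=1, t=0   [180*(1) + 299*(0) = 180]
q=1: r=119, s=-1, t=1   [180*(-1) + 299*(1) = 119]
q=1: r=61, s=2, t=-1   [180*(2) + 299*(-1) = 61]
q=1: r=58, s=-3, t=2   [180*(-3) + 299*(2) = 58]
q=1: r=3, s=5, t=-3   [180*(5) + 299*(-3) = 3]
q=19: r=1, s=-98, t=59   [180*(-98) + 299*(59) = 1]
q=3: r=0, s=299, t=-180   [180*(299) + 299*(-180) = 0]
GCD = 1; from the row with r=1: x=-98, y=59
Check: 180*(-98) + 299*(59) = -17640 + 17641 = 1

GCD = 1, x = -98, y = 59


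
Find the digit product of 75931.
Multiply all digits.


7 × 5 × 9 × 3 × 1 = 945


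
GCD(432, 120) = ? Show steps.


432 = 3 * 120 + 72
120 = 1 * 72 + 48
72 = 1 * 48 + 24
48 = 2 * 24 + 0
GCD = 24


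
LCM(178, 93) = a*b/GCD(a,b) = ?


GCD(178, 93) = 1
LCM = 178*93/1 = 16554/1 = 16554

LCM = 16554


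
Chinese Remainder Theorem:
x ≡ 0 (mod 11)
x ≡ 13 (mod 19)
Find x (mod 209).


M = 11*19 = 209
M1 = M/11 = 19, M2 = M/19 = 11
M1^(-1) mod 11 = 7, M2^(-1) mod 19 = 7
x = 0*19*7 + 13*11*7 = 1001
1001 mod 209 = 165
Check: 165 mod 11 = 0 ✓, 165 mod 19 = 13 ✓

x ≡ 165 (mod 209)


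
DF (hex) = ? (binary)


DF (base 16) = 223 (decimal)
223 (decimal) = 11011111 (base 2)


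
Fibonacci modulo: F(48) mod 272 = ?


F(k) mod 272 for k=1..48:
1, 1, 2, 3, 5, 8, 13, 21, 34, 55, 89, 144, 233, 105, 66, 171, 237, 136, 101, 237, 66, 31, 97, 128, 225, 81, 34, 115, 149, 264, 141, 133, 2, 135, 137, 0, 137, 137, 2, 139, 141, 8, 149, 157, 34, 191, 225, 144
F(48) mod 272 = 144


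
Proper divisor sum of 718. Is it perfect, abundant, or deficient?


Proper divisors: 1, 2, 359
Sum = 1 + 2 + 359 = 362
362 < 718 → deficient

s(718) = 362 (deficient)


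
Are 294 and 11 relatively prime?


Euclidean algorithm:
294 = 26 * 11 + 8
11 = 1 * 8 + 3
8 = 2 * 3 + 2
3 = 1 * 2 + 1
2 = 2 * 1 + 0
GCD(294, 11) = 1

Yes, coprime (GCD = 1)


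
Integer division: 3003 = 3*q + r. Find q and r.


3003 = 3 * 1001 + 0
Check: 3003 + 0 = 3003

q = 1001, r = 0


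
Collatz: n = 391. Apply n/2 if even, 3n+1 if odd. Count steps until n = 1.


391 → 1174 → 587 → 1762 → 881 → 2644 → 1322 → 661 → 1984 → 992 → 496 → 248 → 124 → 62 → 31 → 94 → 47 → 142 → 71 → 214 → 107 → 322 → 161 → 484 → 242 → 121 → 364 → 182 → 91 → 274 → 137 → 412 → 206 → 103 → 310 → 155 → 466 → 233 → 700 → 350 → 175 → 526 → 263 → 790 → 395 → 1186 → 593 → 1780 → 890 → 445 → 1336 → 668 → 334 → 167 → 502 → 251 → 754 → 377 → 1132 → 566 → 283 → 850 → 425 → 1276 → 638 → 319 → 958 → 479 → 1438 → 719 → 2158 → 1079 → 3238 → 1619 → 4858 → 2429 → 7288 → 3644 → 1822 → 911 → 2734 → 1367 → 4102 → 2051 → 6154 → 3077 → 9232 → 4616 → 2308 → 1154 → 577 → 1732 → 866 → 433 → 1300 → 650 → 325 → 976 → 488 → 244 → 122 → 61 → 184 → 92 → 46 → 23 → 70 → 35 → 106 → 53 → 160 → 80 → 40 → 20 → 10 → 5 → 16 → 8 → 4 → 2 → 1
Total steps = 120

120 steps


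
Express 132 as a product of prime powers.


132 / 2 = 66
66 / 2 = 33
33 / 3 = 11
11 / 11 = 1
132 = 2^2 × 3 × 11


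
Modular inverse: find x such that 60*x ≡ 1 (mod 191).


Use the extended Euclidean algorithm on (191, 60); each row r = 191*s + 60*t:
r=191, s=1, t=0
r=60, s=0, t=1
q=3: r=11, s=1, t=-3   [191*(1) + 60*(-3) = 11]
q=5: r=5, s=-5, t=16   [191*(-5) + 60*(16) = 5]
q=2: r=1, s=11, t=-35   [191*(11) + 60*(-35) = 1]
q=5: r=0, s=-60, t=191   [191*(-60) + 60*(191) = 0]
GCD = 1 with t = -35, so 60*(-35) ≡ 1 (mod 191)
Inverse = -35 mod 191 = 156
Check: 60 * 156 = 9360 ≡ 1 (mod 191)

60^(-1) ≡ 156 (mod 191)


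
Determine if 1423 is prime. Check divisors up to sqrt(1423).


Check divisors up to sqrt(1423) = 37.7227
No divisors found.
1423 is prime.

Yes, 1423 is prime


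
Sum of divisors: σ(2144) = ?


Divisors of 2144: 1, 2, 4, 8, 16, 32, 67, 134, 268, 536, 1072, 2144
Sum = 1 + 2 + 4 + 8 + 16 + 32 + 67 + 134 + 268 + 536 + 1072 + 2144 = 4284

σ(2144) = 4284


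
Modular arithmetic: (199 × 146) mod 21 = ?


199 × 146 = 29054
29054 mod 21 = 11


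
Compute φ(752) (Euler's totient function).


752 = 2^4 × 47
Prime factors: 2, 47
φ(752) = 752 × (1-1/2) × (1-1/47)
= 752 × 1/2 × 46/47 = 368

φ(752) = 368


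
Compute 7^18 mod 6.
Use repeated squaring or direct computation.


7^1 mod 6 = 1
7^2 mod 6 = 1
7^3 mod 6 = 1
7^4 mod 6 = 1
7^5 mod 6 = 1
7^6 mod 6 = 1
7^7 mod 6 = 1
7^8 mod 6 = 1
7^9 mod 6 = 1
7^10 mod 6 = 1
7^11 mod 6 = 1
7^12 mod 6 = 1
7^13 mod 6 = 1
7^14 mod 6 = 1
7^15 mod 6 = 1
7^16 mod 6 = 1
7^17 mod 6 = 1
7^18 mod 6 = 1


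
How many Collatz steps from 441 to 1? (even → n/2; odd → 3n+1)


441 → 1324 → 662 → 331 → 994 → 497 → 1492 → 746 → 373 → 1120 → 560 → 280 → 140 → 70 → 35 → 106 → 53 → 160 → 80 → 40 → 20 → 10 → 5 → 16 → 8 → 4 → 2 → 1
Total steps = 27

27 steps


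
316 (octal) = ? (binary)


316 (base 8) = 206 (decimal)
206 (decimal) = 11001110 (base 2)


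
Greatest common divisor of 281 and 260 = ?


281 = 1 * 260 + 21
260 = 12 * 21 + 8
21 = 2 * 8 + 5
8 = 1 * 5 + 3
5 = 1 * 3 + 2
3 = 1 * 2 + 1
2 = 2 * 1 + 0
GCD = 1


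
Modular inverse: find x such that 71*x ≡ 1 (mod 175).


Use the extended Euclidean algorithm on (175, 71); each row r = 175*s + 71*t:
r=175, s=1, t=0
r=71, s=0, t=1
q=2: r=33, s=1, t=-2   [175*(1) + 71*(-2) = 33]
q=2: r=5, s=-2, t=5   [175*(-2) + 71*(5) = 5]
q=6: r=3, s=13, t=-32   [175*(13) + 71*(-32) = 3]
q=1: r=2, s=-15, t=37   [175*(-15) + 71*(37) = 2]
q=1: r=1, s=28, t=-69   [175*(28) + 71*(-69) = 1]
q=2: r=0, s=-71, t=175   [175*(-71) + 71*(175) = 0]
GCD = 1 with t = -69, so 71*(-69) ≡ 1 (mod 175)
Inverse = -69 mod 175 = 106
Check: 71 * 106 = 7526 ≡ 1 (mod 175)

71^(-1) ≡ 106 (mod 175)


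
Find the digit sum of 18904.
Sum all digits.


1 + 8 + 9 + 0 + 4 = 22


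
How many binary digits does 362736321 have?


362736321 in base 2 = 10101100111101110101011000001
Number of digits = 29

29 digits (base 2)


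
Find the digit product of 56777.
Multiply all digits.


5 × 6 × 7 × 7 × 7 = 10290


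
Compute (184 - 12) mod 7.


184 - 12 = 172
172 mod 7 = 4


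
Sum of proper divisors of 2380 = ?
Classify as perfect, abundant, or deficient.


Proper divisors: 1, 2, 4, 5, 7, 10, 14, 17, 20, 28, 34, 35, 68, 70, 85, 119, 140, 170, 238, 340, 476, 595, 1190
Sum = 1 + 2 + 4 + 5 + 7 + 10 + 14 + 17 + 20 + 28 + 34 + 35 + 68 + 70 + 85 + 119 + 140 + 170 + 238 + 340 + 476 + 595 + 1190 = 3668
3668 > 2380 → abundant

s(2380) = 3668 (abundant)


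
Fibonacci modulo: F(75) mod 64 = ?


F(k) mod 64 for k=1..75:
1, 1, 2, 3, 5, 8, 13, 21, 34, 55, 25, 16, 41, 57, 34, 27, 61, 24, 21, 45, 2, 47, 49, 32, 17, 49, 2, 51, 53, 40, 29, 5, 34, 39, 9, 48, 57, 41, 34, 11, 45, 56, 37, 29, 2, 31, 33, 0, 33, 33, 2, 35, 37, 8, 45, 53, 34, 23, 57, 16, 9, 25, 34, 59, 29, 24, 53, 13, 2, 15, 17, 32, 49, 17, 2
F(75) mod 64 = 2


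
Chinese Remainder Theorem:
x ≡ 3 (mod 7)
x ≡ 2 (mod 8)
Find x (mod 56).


M = 7*8 = 56
M1 = M/7 = 8, M2 = M/8 = 7
M1^(-1) mod 7 = 1, M2^(-1) mod 8 = 7
x = 3*8*1 + 2*7*7 = 122
122 mod 56 = 10
Check: 10 mod 7 = 3 ✓, 10 mod 8 = 2 ✓

x ≡ 10 (mod 56)


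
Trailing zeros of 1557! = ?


floor(1557/5) = 311
floor(1557/25) = 62
floor(1557/125) = 12
floor(1557/625) = 2
Total = 387

387 trailing zeros


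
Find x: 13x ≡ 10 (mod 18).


GCD(13, 18) = 1, unique solution
a^(-1) mod 18 = 7
x = 7 * 10 mod 18 = 16

x ≡ 16 (mod 18)


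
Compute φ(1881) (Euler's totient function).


1881 = 3^2 × 11 × 19
Prime factors: 3, 11, 19
φ(1881) = 1881 × (1-1/3) × (1-1/11) × (1-1/19)
= 1881 × 2/3 × 10/11 × 18/19 = 1080

φ(1881) = 1080


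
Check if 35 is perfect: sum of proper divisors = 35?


Proper divisors of 35: 1, 5, 7
Sum = 1 + 5 + 7 = 13

No, 35 is not perfect (13 ≠ 35)


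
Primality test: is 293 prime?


Check divisors up to sqrt(293) = 17.1172
No divisors found.
293 is prime.

Yes, 293 is prime


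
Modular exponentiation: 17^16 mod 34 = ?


17^1 mod 34 = 17
17^2 mod 34 = 17
17^3 mod 34 = 17
17^4 mod 34 = 17
17^5 mod 34 = 17
17^6 mod 34 = 17
17^7 mod 34 = 17
17^8 mod 34 = 17
17^9 mod 34 = 17
17^10 mod 34 = 17
17^11 mod 34 = 17
17^12 mod 34 = 17
17^13 mod 34 = 17
17^14 mod 34 = 17
17^15 mod 34 = 17
17^16 mod 34 = 17


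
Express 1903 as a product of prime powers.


1903 / 11 = 173
173 / 173 = 1
1903 = 11 × 173


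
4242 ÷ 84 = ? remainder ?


4242 = 84 * 50 + 42
Check: 4200 + 42 = 4242

q = 50, r = 42


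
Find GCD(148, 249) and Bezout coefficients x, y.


Tabular extended Euclidean (each row: r = 148*s + 249*t):
r=148, s=1, t=0
r=249, s=0, t=1
q=0: r=148, s=1, t=0   [148*(1) + 249*(0) = 148]
q=1: r=101, s=-1, t=1   [148*(-1) + 249*(1) = 101]
q=1: r=47, s=2, t=-1   [148*(2) + 249*(-1) = 47]
q=2: r=7, s=-5, t=3   [148*(-5) + 249*(3) = 7]
q=6: r=5, s=32, t=-19   [148*(32) + 249*(-19) = 5]
q=1: r=2, s=-37, t=22   [148*(-37) + 249*(22) = 2]
q=2: r=1, s=106, t=-63   [148*(106) + 249*(-63) = 1]
q=2: r=0, s=-249, t=148   [148*(-249) + 249*(148) = 0]
GCD = 1; from the row with r=1: x=106, y=-63
Check: 148*(106) + 249*(-63) = 15688 - 15687 = 1

GCD = 1, x = 106, y = -63


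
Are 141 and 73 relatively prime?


Euclidean algorithm:
141 = 1 * 73 + 68
73 = 1 * 68 + 5
68 = 13 * 5 + 3
5 = 1 * 3 + 2
3 = 1 * 2 + 1
2 = 2 * 1 + 0
GCD(141, 73) = 1

Yes, coprime (GCD = 1)


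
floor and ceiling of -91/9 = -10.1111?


-91/9 = -10.1111
floor = -11
ceil = -10

floor = -11, ceil = -10


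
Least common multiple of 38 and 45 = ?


GCD(38, 45) = 1
LCM = 38*45/1 = 1710/1 = 1710

LCM = 1710


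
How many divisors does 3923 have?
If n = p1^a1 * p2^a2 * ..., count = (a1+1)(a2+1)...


3923 = 3923^1
d(3923) = (1+1) = 2

2 divisors


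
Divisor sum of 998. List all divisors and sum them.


Divisors of 998: 1, 2, 499, 998
Sum = 1 + 2 + 499 + 998 = 1500

σ(998) = 1500


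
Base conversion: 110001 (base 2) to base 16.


110001 (base 2) = 49 (decimal)
49 (decimal) = 31 (base 16)


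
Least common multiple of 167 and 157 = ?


GCD(167, 157) = 1
LCM = 167*157/1 = 26219/1 = 26219

LCM = 26219


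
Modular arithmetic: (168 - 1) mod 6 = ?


168 - 1 = 167
167 mod 6 = 5


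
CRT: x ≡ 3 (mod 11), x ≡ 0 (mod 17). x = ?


M = 11*17 = 187
M1 = M/11 = 17, M2 = M/17 = 11
M1^(-1) mod 11 = 2, M2^(-1) mod 17 = 14
x = 3*17*2 + 0*11*14 = 102
102 mod 187 = 102
Check: 102 mod 11 = 3 ✓, 102 mod 17 = 0 ✓

x ≡ 102 (mod 187)


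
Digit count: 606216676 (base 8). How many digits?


606216676 in base 8 = 4410420744
Number of digits = 10

10 digits (base 8)


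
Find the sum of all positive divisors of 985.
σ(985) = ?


Divisors of 985: 1, 5, 197, 985
Sum = 1 + 5 + 197 + 985 = 1188

σ(985) = 1188


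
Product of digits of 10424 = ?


1 × 0 × 4 × 2 × 4 = 0


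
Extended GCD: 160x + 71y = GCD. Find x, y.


Tabular extended Euclidean (each row: r = 160*s + 71*t):
r=160, s=1, t=0
r=71, s=0, t=1
q=2: r=18, s=1, t=-2   [160*(1) + 71*(-2) = 18]
q=3: r=17, s=-3, t=7   [160*(-3) + 71*(7) = 17]
q=1: r=1, s=4, t=-9   [160*(4) + 71*(-9) = 1]
q=17: r=0, s=-71, t=160   [160*(-71) + 71*(160) = 0]
GCD = 1; from the row with r=1: x=4, y=-9
Check: 160*(4) + 71*(-9) = 640 - 639 = 1

GCD = 1, x = 4, y = -9


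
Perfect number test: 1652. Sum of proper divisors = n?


Proper divisors of 1652: 1, 2, 4, 7, 14, 28, 59, 118, 236, 413, 826
Sum = 1 + 2 + 4 + 7 + 14 + 28 + 59 + 118 + 236 + 413 + 826 = 1708

No, 1652 is not perfect (1708 ≠ 1652)


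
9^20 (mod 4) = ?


9^1 mod 4 = 1
9^2 mod 4 = 1
9^3 mod 4 = 1
9^4 mod 4 = 1
9^5 mod 4 = 1
9^6 mod 4 = 1
9^7 mod 4 = 1
9^8 mod 4 = 1
9^9 mod 4 = 1
9^10 mod 4 = 1
9^11 mod 4 = 1
9^12 mod 4 = 1
9^13 mod 4 = 1
9^14 mod 4 = 1
9^15 mod 4 = 1
9^16 mod 4 = 1
9^17 mod 4 = 1
9^18 mod 4 = 1
9^19 mod 4 = 1
9^20 mod 4 = 1


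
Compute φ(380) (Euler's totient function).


380 = 2^2 × 5 × 19
Prime factors: 2, 5, 19
φ(380) = 380 × (1-1/2) × (1-1/5) × (1-1/19)
= 380 × 1/2 × 4/5 × 18/19 = 144

φ(380) = 144


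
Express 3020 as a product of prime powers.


3020 / 2 = 1510
1510 / 2 = 755
755 / 5 = 151
151 / 151 = 1
3020 = 2^2 × 5 × 151


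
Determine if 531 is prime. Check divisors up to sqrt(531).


531 / 3 = 177 (exact division)
531 is NOT prime.

No, 531 is not prime


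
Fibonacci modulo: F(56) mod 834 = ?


F(k) mod 834 for k=1..56:
1, 1, 2, 3, 5, 8, 13, 21, 34, 55, 89, 144, 233, 377, 610, 153, 763, 82, 11, 93, 104, 197, 301, 498, 799, 463, 428, 57, 485, 542, 193, 735, 94, 829, 89, 84, 173, 257, 430, 687, 283, 136, 419, 555, 140, 695, 1, 696, 697, 559, 422, 147, 569, 716, 451, 333
F(56) mod 834 = 333


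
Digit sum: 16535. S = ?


1 + 6 + 5 + 3 + 5 = 20


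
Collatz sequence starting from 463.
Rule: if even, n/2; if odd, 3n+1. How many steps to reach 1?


463 → 1390 → 695 → 2086 → 1043 → 3130 → 1565 → 4696 → 2348 → 1174 → 587 → 1762 → 881 → 2644 → 1322 → 661 → 1984 → 992 → 496 → 248 → 124 → 62 → 31 → 94 → 47 → 142 → 71 → 214 → 107 → 322 → 161 → 484 → 242 → 121 → 364 → 182 → 91 → 274 → 137 → 412 → 206 → 103 → 310 → 155 → 466 → 233 → 700 → 350 → 175 → 526 → 263 → 790 → 395 → 1186 → 593 → 1780 → 890 → 445 → 1336 → 668 → 334 → 167 → 502 → 251 → 754 → 377 → 1132 → 566 → 283 → 850 → 425 → 1276 → 638 → 319 → 958 → 479 → 1438 → 719 → 2158 → 1079 → 3238 → 1619 → 4858 → 2429 → 7288 → 3644 → 1822 → 911 → 2734 → 1367 → 4102 → 2051 → 6154 → 3077 → 9232 → 4616 → 2308 → 1154 → 577 → 1732 → 866 → 433 → 1300 → 650 → 325 → 976 → 488 → 244 → 122 → 61 → 184 → 92 → 46 → 23 → 70 → 35 → 106 → 53 → 160 → 80 → 40 → 20 → 10 → 5 → 16 → 8 → 4 → 2 → 1
Total steps = 128

128 steps


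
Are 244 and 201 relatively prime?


Euclidean algorithm:
244 = 1 * 201 + 43
201 = 4 * 43 + 29
43 = 1 * 29 + 14
29 = 2 * 14 + 1
14 = 14 * 1 + 0
GCD(244, 201) = 1

Yes, coprime (GCD = 1)


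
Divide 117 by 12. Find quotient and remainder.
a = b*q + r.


117 = 12 * 9 + 9
Check: 108 + 9 = 117

q = 9, r = 9


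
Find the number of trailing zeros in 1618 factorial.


floor(1618/5) = 323
floor(1618/25) = 64
floor(1618/125) = 12
floor(1618/625) = 2
Total = 401

401 trailing zeros


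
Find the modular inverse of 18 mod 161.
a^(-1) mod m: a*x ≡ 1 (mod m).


Use the extended Euclidean algorithm on (161, 18); each row r = 161*s + 18*t:
r=161, s=1, t=0
r=18, s=0, t=1
q=8: r=17, s=1, t=-8   [161*(1) + 18*(-8) = 17]
q=1: r=1, s=-1, t=9   [161*(-1) + 18*(9) = 1]
q=17: r=0, s=18, t=-161   [161*(18) + 18*(-161) = 0]
GCD = 1 with t = 9, so 18*(9) ≡ 1 (mod 161)
Inverse = 9 mod 161 = 9
Check: 18 * 9 = 162 ≡ 1 (mod 161)

18^(-1) ≡ 9 (mod 161)


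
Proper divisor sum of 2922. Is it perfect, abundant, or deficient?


Proper divisors: 1, 2, 3, 6, 487, 974, 1461
Sum = 1 + 2 + 3 + 6 + 487 + 974 + 1461 = 2934
2934 > 2922 → abundant

s(2922) = 2934 (abundant)


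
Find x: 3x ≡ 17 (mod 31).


GCD(3, 31) = 1, unique solution
a^(-1) mod 31 = 21
x = 21 * 17 mod 31 = 16

x ≡ 16 (mod 31)


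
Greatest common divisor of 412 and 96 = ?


412 = 4 * 96 + 28
96 = 3 * 28 + 12
28 = 2 * 12 + 4
12 = 3 * 4 + 0
GCD = 4


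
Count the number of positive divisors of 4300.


4300 = 2^2 × 5^2 × 43^1
d(4300) = (2+1) × (2+1) × (1+1) = 18

18 divisors


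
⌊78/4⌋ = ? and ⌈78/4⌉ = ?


78/4 = 19.5000
floor = 19
ceil = 20

floor = 19, ceil = 20


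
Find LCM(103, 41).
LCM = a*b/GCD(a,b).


GCD(103, 41) = 1
LCM = 103*41/1 = 4223/1 = 4223

LCM = 4223


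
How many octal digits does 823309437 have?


823309437 in base 8 = 6104532175
Number of digits = 10

10 digits (base 8)


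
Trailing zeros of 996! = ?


floor(996/5) = 199
floor(996/25) = 39
floor(996/125) = 7
floor(996/625) = 1
Total = 246

246 trailing zeros


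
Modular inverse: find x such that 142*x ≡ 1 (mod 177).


Use the extended Euclidean algorithm on (177, 142); each row r = 177*s + 142*t:
r=177, s=1, t=0
r=142, s=0, t=1
q=1: r=35, s=1, t=-1   [177*(1) + 142*(-1) = 35]
q=4: r=2, s=-4, t=5   [177*(-4) + 142*(5) = 2]
q=17: r=1, s=69, t=-86   [177*(69) + 142*(-86) = 1]
q=2: r=0, s=-142, t=177   [177*(-142) + 142*(177) = 0]
GCD = 1 with t = -86, so 142*(-86) ≡ 1 (mod 177)
Inverse = -86 mod 177 = 91
Check: 142 * 91 = 12922 ≡ 1 (mod 177)

142^(-1) ≡ 91 (mod 177)


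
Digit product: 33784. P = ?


3 × 3 × 7 × 8 × 4 = 2016


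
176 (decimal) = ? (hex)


176 (base 10) = 176 (decimal)
176 (decimal) = B0 (base 16)


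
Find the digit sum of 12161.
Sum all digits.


1 + 2 + 1 + 6 + 1 = 11


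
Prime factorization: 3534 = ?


3534 / 2 = 1767
1767 / 3 = 589
589 / 19 = 31
31 / 31 = 1
3534 = 2 × 3 × 19 × 31


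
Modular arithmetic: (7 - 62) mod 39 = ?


7 - 62 = -55
-55 mod 39 = 23


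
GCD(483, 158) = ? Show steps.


483 = 3 * 158 + 9
158 = 17 * 9 + 5
9 = 1 * 5 + 4
5 = 1 * 4 + 1
4 = 4 * 1 + 0
GCD = 1


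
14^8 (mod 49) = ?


14^1 mod 49 = 14
14^2 mod 49 = 0
14^3 mod 49 = 0
14^4 mod 49 = 0
14^5 mod 49 = 0
14^6 mod 49 = 0
14^7 mod 49 = 0
14^8 mod 49 = 0


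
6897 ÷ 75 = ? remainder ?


6897 = 75 * 91 + 72
Check: 6825 + 72 = 6897

q = 91, r = 72


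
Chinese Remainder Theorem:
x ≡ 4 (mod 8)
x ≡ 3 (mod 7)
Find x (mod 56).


M = 8*7 = 56
M1 = M/8 = 7, M2 = M/7 = 8
M1^(-1) mod 8 = 7, M2^(-1) mod 7 = 1
x = 4*7*7 + 3*8*1 = 220
220 mod 56 = 52
Check: 52 mod 8 = 4 ✓, 52 mod 7 = 3 ✓

x ≡ 52 (mod 56)


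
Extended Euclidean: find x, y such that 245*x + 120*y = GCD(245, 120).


Tabular extended Euclidean (each row: r = 245*s + 120*t):
r=245, s=1, t=0
r=120, s=0, t=1
q=2: r=5, s=1, t=-2   [245*(1) + 120*(-2) = 5]
q=24: r=0, s=-24, t=49   [245*(-24) + 120*(49) = 0]
GCD = 5; from the row with r=5: x=1, y=-2
Check: 245*(1) + 120*(-2) = 245 - 240 = 5

GCD = 5, x = 1, y = -2


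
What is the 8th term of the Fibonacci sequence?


Sequence: 1, 1, 2, 3, 5, 8, 13, 21
F(8) = 21


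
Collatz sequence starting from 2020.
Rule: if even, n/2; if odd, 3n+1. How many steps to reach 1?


2020 → 1010 → 505 → 1516 → 758 → 379 → 1138 → 569 → 1708 → 854 → 427 → 1282 → 641 → 1924 → 962 → 481 → 1444 → 722 → 361 → 1084 → 542 → 271 → 814 → 407 → 1222 → 611 → 1834 → 917 → 2752 → 1376 → 688 → 344 → 172 → 86 → 43 → 130 → 65 → 196 → 98 → 49 → 148 → 74 → 37 → 112 → 56 → 28 → 14 → 7 → 22 → 11 → 34 → 17 → 52 → 26 → 13 → 40 → 20 → 10 → 5 → 16 → 8 → 4 → 2 → 1
Total steps = 63

63 steps


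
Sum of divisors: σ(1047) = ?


Divisors of 1047: 1, 3, 349, 1047
Sum = 1 + 3 + 349 + 1047 = 1400

σ(1047) = 1400


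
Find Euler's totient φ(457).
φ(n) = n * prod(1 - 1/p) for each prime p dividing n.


457 = 457
Prime factors: 457
φ(457) = 457 × (1-1/457)
= 457 × 456/457 = 456

φ(457) = 456


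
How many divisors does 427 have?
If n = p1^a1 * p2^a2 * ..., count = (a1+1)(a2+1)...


427 = 7^1 × 61^1
d(427) = (1+1) × (1+1) = 4

4 divisors


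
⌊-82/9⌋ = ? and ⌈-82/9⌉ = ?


-82/9 = -9.1111
floor = -10
ceil = -9

floor = -10, ceil = -9


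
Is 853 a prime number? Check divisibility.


Check divisors up to sqrt(853) = 29.2062
No divisors found.
853 is prime.

Yes, 853 is prime


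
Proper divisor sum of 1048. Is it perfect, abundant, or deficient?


Proper divisors: 1, 2, 4, 8, 131, 262, 524
Sum = 1 + 2 + 4 + 8 + 131 + 262 + 524 = 932
932 < 1048 → deficient

s(1048) = 932 (deficient)


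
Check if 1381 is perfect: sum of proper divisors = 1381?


Proper divisors of 1381: 1
Sum = 1 = 1

No, 1381 is not perfect (1 ≠ 1381)


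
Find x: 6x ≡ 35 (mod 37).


GCD(6, 37) = 1, unique solution
a^(-1) mod 37 = 31
x = 31 * 35 mod 37 = 12

x ≡ 12 (mod 37)


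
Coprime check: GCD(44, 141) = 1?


Euclidean algorithm:
141 = 3 * 44 + 9
44 = 4 * 9 + 8
9 = 1 * 8 + 1
8 = 8 * 1 + 0
GCD(44, 141) = 1

Yes, coprime (GCD = 1)


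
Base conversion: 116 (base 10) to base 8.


116 (base 10) = 116 (decimal)
116 (decimal) = 164 (base 8)


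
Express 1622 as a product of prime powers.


1622 / 2 = 811
811 / 811 = 1
1622 = 2 × 811


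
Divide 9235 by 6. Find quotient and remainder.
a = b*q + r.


9235 = 6 * 1539 + 1
Check: 9234 + 1 = 9235

q = 1539, r = 1


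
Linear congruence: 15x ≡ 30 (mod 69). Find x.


GCD(15, 69) = 3 divides 30
Divide: 5x ≡ 10 (mod 23)
x ≡ 2 (mod 23)


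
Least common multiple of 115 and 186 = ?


GCD(115, 186) = 1
LCM = 115*186/1 = 21390/1 = 21390

LCM = 21390


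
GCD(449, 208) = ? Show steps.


449 = 2 * 208 + 33
208 = 6 * 33 + 10
33 = 3 * 10 + 3
10 = 3 * 3 + 1
3 = 3 * 1 + 0
GCD = 1


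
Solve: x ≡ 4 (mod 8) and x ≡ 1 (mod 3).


M = 8*3 = 24
M1 = M/8 = 3, M2 = M/3 = 8
M1^(-1) mod 8 = 3, M2^(-1) mod 3 = 2
x = 4*3*3 + 1*8*2 = 52
52 mod 24 = 4
Check: 4 mod 8 = 4 ✓, 4 mod 3 = 1 ✓

x ≡ 4 (mod 24)


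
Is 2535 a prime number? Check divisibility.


2535 / 3 = 845 (exact division)
2535 is NOT prime.

No, 2535 is not prime


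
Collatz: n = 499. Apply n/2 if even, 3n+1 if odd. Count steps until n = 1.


499 → 1498 → 749 → 2248 → 1124 → 562 → 281 → 844 → 422 → 211 → 634 → 317 → 952 → 476 → 238 → 119 → 358 → 179 → 538 → 269 → 808 → 404 → 202 → 101 → 304 → 152 → 76 → 38 → 19 → 58 → 29 → 88 → 44 → 22 → 11 → 34 → 17 → 52 → 26 → 13 → 40 → 20 → 10 → 5 → 16 → 8 → 4 → 2 → 1
Total steps = 48

48 steps


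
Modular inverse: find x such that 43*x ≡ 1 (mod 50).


Use the extended Euclidean algorithm on (50, 43); each row r = 50*s + 43*t:
r=50, s=1, t=0
r=43, s=0, t=1
q=1: r=7, s=1, t=-1   [50*(1) + 43*(-1) = 7]
q=6: r=1, s=-6, t=7   [50*(-6) + 43*(7) = 1]
q=7: r=0, s=43, t=-50   [50*(43) + 43*(-50) = 0]
GCD = 1 with t = 7, so 43*(7) ≡ 1 (mod 50)
Inverse = 7 mod 50 = 7
Check: 43 * 7 = 301 ≡ 1 (mod 50)

43^(-1) ≡ 7 (mod 50)


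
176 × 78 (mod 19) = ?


176 × 78 = 13728
13728 mod 19 = 10


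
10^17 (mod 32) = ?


10^1 mod 32 = 10
10^2 mod 32 = 4
10^3 mod 32 = 8
10^4 mod 32 = 16
10^5 mod 32 = 0
10^6 mod 32 = 0
10^7 mod 32 = 0
10^8 mod 32 = 0
10^9 mod 32 = 0
10^10 mod 32 = 0
10^11 mod 32 = 0
10^12 mod 32 = 0
10^13 mod 32 = 0
10^14 mod 32 = 0
10^15 mod 32 = 0
10^16 mod 32 = 0
10^17 mod 32 = 0


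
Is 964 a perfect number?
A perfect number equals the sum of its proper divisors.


Proper divisors of 964: 1, 2, 4, 241, 482
Sum = 1 + 2 + 4 + 241 + 482 = 730

No, 964 is not perfect (730 ≠ 964)


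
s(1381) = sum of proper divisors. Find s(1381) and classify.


Proper divisors: 1
Sum = 1 = 1
1 < 1381 → deficient

s(1381) = 1 (deficient)


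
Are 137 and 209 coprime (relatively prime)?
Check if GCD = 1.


Euclidean algorithm:
209 = 1 * 137 + 72
137 = 1 * 72 + 65
72 = 1 * 65 + 7
65 = 9 * 7 + 2
7 = 3 * 2 + 1
2 = 2 * 1 + 0
GCD(137, 209) = 1

Yes, coprime (GCD = 1)


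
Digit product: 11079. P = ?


1 × 1 × 0 × 7 × 9 = 0


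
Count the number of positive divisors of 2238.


2238 = 2^1 × 3^1 × 373^1
d(2238) = (1+1) × (1+1) × (1+1) = 8

8 divisors


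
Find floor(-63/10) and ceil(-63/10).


-63/10 = -6.3000
floor = -7
ceil = -6

floor = -7, ceil = -6


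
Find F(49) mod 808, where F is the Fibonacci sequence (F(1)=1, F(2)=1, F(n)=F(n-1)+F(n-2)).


F(k) mod 808 for k=1..49:
1, 1, 2, 3, 5, 8, 13, 21, 34, 55, 89, 144, 233, 377, 610, 179, 789, 160, 141, 301, 442, 743, 377, 312, 689, 193, 74, 267, 341, 608, 141, 749, 82, 23, 105, 128, 233, 361, 594, 147, 741, 80, 13, 93, 106, 199, 305, 504, 1
F(49) mod 808 = 1


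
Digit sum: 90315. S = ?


9 + 0 + 3 + 1 + 5 = 18


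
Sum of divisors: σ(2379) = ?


Divisors of 2379: 1, 3, 13, 39, 61, 183, 793, 2379
Sum = 1 + 3 + 13 + 39 + 61 + 183 + 793 + 2379 = 3472

σ(2379) = 3472


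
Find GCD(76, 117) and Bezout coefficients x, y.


Tabular extended Euclidean (each row: r = 76*s + 117*t):
r=76, s=1, t=0
r=117, s=0, t=1
q=0: r=76, s=1, t=0   [76*(1) + 117*(0) = 76]
q=1: r=41, s=-1, t=1   [76*(-1) + 117*(1) = 41]
q=1: r=35, s=2, t=-1   [76*(2) + 117*(-1) = 35]
q=1: r=6, s=-3, t=2   [76*(-3) + 117*(2) = 6]
q=5: r=5, s=17, t=-11   [76*(17) + 117*(-11) = 5]
q=1: r=1, s=-20, t=13   [76*(-20) + 117*(13) = 1]
q=5: r=0, s=117, t=-76   [76*(117) + 117*(-76) = 0]
GCD = 1; from the row with r=1: x=-20, y=13
Check: 76*(-20) + 117*(13) = -1520 + 1521 = 1

GCD = 1, x = -20, y = 13


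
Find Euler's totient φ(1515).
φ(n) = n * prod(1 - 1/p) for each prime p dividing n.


1515 = 3 × 5 × 101
Prime factors: 3, 5, 101
φ(1515) = 1515 × (1-1/3) × (1-1/5) × (1-1/101)
= 1515 × 2/3 × 4/5 × 100/101 = 800

φ(1515) = 800


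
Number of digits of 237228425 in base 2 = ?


237228425 in base 2 = 1110001000111101000110001001
Number of digits = 28

28 digits (base 2)


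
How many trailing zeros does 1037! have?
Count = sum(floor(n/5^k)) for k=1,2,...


floor(1037/5) = 207
floor(1037/25) = 41
floor(1037/125) = 8
floor(1037/625) = 1
Total = 257

257 trailing zeros


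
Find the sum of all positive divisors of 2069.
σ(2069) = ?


Divisors of 2069: 1, 2069
Sum = 1 + 2069 = 2070

σ(2069) = 2070


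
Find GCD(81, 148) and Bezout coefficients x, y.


Tabular extended Euclidean (each row: r = 81*s + 148*t):
r=81, s=1, t=0
r=148, s=0, t=1
q=0: r=81, s=1, t=0   [81*(1) + 148*(0) = 81]
q=1: r=67, s=-1, t=1   [81*(-1) + 148*(1) = 67]
q=1: r=14, s=2, t=-1   [81*(2) + 148*(-1) = 14]
q=4: r=11, s=-9, t=5   [81*(-9) + 148*(5) = 11]
q=1: r=3, s=11, t=-6   [81*(11) + 148*(-6) = 3]
q=3: r=2, s=-42, t=23   [81*(-42) + 148*(23) = 2]
q=1: r=1, s=53, t=-29   [81*(53) + 148*(-29) = 1]
q=2: r=0, s=-148, t=81   [81*(-148) + 148*(81) = 0]
GCD = 1; from the row with r=1: x=53, y=-29
Check: 81*(53) + 148*(-29) = 4293 - 4292 = 1

GCD = 1, x = 53, y = -29


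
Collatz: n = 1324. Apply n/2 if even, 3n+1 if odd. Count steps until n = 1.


1324 → 662 → 331 → 994 → 497 → 1492 → 746 → 373 → 1120 → 560 → 280 → 140 → 70 → 35 → 106 → 53 → 160 → 80 → 40 → 20 → 10 → 5 → 16 → 8 → 4 → 2 → 1
Total steps = 26

26 steps


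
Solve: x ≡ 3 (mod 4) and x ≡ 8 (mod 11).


M = 4*11 = 44
M1 = M/4 = 11, M2 = M/11 = 4
M1^(-1) mod 4 = 3, M2^(-1) mod 11 = 3
x = 3*11*3 + 8*4*3 = 195
195 mod 44 = 19
Check: 19 mod 4 = 3 ✓, 19 mod 11 = 8 ✓

x ≡ 19 (mod 44)


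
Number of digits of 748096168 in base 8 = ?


748096168 in base 8 = 5445605250
Number of digits = 10

10 digits (base 8)


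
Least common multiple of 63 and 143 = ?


GCD(63, 143) = 1
LCM = 63*143/1 = 9009/1 = 9009

LCM = 9009


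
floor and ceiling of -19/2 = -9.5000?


-19/2 = -9.5000
floor = -10
ceil = -9

floor = -10, ceil = -9


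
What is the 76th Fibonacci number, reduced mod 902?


F(k) mod 902 for k=1..76:
1, 1, 2, 3, 5, 8, 13, 21, 34, 55, 89, 144, 233, 377, 610, 85, 695, 780, 573, 451, 122, 573, 695, 366, 159, 525, 684, 307, 89, 396, 485, 881, 464, 443, 5, 448, 453, 901, 452, 451, 1, 452, 453, 3, 456, 459, 13, 472, 485, 55, 540, 595, 233, 828, 159, 85, 244, 329, 573, 0, 573, 573, 244, 817, 159, 74, 233, 307, 540, 847, 485, 430, 13, 443, 456, 899
F(76) mod 902 = 899


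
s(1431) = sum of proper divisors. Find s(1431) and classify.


Proper divisors: 1, 3, 9, 27, 53, 159, 477
Sum = 1 + 3 + 9 + 27 + 53 + 159 + 477 = 729
729 < 1431 → deficient

s(1431) = 729 (deficient)


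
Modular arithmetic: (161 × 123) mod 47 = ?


161 × 123 = 19803
19803 mod 47 = 16


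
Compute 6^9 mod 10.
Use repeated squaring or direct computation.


6^1 mod 10 = 6
6^2 mod 10 = 6
6^3 mod 10 = 6
6^4 mod 10 = 6
6^5 mod 10 = 6
6^6 mod 10 = 6
6^7 mod 10 = 6
6^8 mod 10 = 6
6^9 mod 10 = 6


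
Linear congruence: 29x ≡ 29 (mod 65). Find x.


GCD(29, 65) = 1, unique solution
a^(-1) mod 65 = 9
x = 9 * 29 mod 65 = 1

x ≡ 1 (mod 65)


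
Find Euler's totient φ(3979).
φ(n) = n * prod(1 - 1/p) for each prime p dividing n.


3979 = 23 × 173
Prime factors: 23, 173
φ(3979) = 3979 × (1-1/23) × (1-1/173)
= 3979 × 22/23 × 172/173 = 3784

φ(3979) = 3784


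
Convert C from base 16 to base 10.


C (base 16) = 12 (decimal)
12 (decimal) = 12 (base 10)


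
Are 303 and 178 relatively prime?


Euclidean algorithm:
303 = 1 * 178 + 125
178 = 1 * 125 + 53
125 = 2 * 53 + 19
53 = 2 * 19 + 15
19 = 1 * 15 + 4
15 = 3 * 4 + 3
4 = 1 * 3 + 1
3 = 3 * 1 + 0
GCD(303, 178) = 1

Yes, coprime (GCD = 1)


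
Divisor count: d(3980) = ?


3980 = 2^2 × 5^1 × 199^1
d(3980) = (2+1) × (1+1) × (1+1) = 12

12 divisors


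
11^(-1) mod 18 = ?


Use the extended Euclidean algorithm on (18, 11); each row r = 18*s + 11*t:
r=18, s=1, t=0
r=11, s=0, t=1
q=1: r=7, s=1, t=-1   [18*(1) + 11*(-1) = 7]
q=1: r=4, s=-1, t=2   [18*(-1) + 11*(2) = 4]
q=1: r=3, s=2, t=-3   [18*(2) + 11*(-3) = 3]
q=1: r=1, s=-3, t=5   [18*(-3) + 11*(5) = 1]
q=3: r=0, s=11, t=-18   [18*(11) + 11*(-18) = 0]
GCD = 1 with t = 5, so 11*(5) ≡ 1 (mod 18)
Inverse = 5 mod 18 = 5
Check: 11 * 5 = 55 ≡ 1 (mod 18)

11^(-1) ≡ 5 (mod 18)


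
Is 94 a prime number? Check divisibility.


94 / 2 = 47 (exact division)
94 is NOT prime.

No, 94 is not prime


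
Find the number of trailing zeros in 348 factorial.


floor(348/5) = 69
floor(348/25) = 13
floor(348/125) = 2
Total = 84

84 trailing zeros


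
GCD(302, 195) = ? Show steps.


302 = 1 * 195 + 107
195 = 1 * 107 + 88
107 = 1 * 88 + 19
88 = 4 * 19 + 12
19 = 1 * 12 + 7
12 = 1 * 7 + 5
7 = 1 * 5 + 2
5 = 2 * 2 + 1
2 = 2 * 1 + 0
GCD = 1


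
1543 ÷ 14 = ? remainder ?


1543 = 14 * 110 + 3
Check: 1540 + 3 = 1543

q = 110, r = 3


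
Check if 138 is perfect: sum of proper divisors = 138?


Proper divisors of 138: 1, 2, 3, 6, 23, 46, 69
Sum = 1 + 2 + 3 + 6 + 23 + 46 + 69 = 150

No, 138 is not perfect (150 ≠ 138)


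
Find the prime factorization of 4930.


4930 / 2 = 2465
2465 / 5 = 493
493 / 17 = 29
29 / 29 = 1
4930 = 2 × 5 × 17 × 29


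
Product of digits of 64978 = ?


6 × 4 × 9 × 7 × 8 = 12096


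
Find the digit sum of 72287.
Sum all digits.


7 + 2 + 2 + 8 + 7 = 26


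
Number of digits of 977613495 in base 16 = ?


977613495 in base 16 = 3A4532B7
Number of digits = 8

8 digits (base 16)


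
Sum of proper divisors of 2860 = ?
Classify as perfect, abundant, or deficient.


Proper divisors: 1, 2, 4, 5, 10, 11, 13, 20, 22, 26, 44, 52, 55, 65, 110, 130, 143, 220, 260, 286, 572, 715, 1430
Sum = 1 + 2 + 4 + 5 + 10 + 11 + 13 + 20 + 22 + 26 + 44 + 52 + 55 + 65 + 110 + 130 + 143 + 220 + 260 + 286 + 572 + 715 + 1430 = 4196
4196 > 2860 → abundant

s(2860) = 4196 (abundant)


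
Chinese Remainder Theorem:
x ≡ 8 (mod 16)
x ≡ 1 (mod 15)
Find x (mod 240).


M = 16*15 = 240
M1 = M/16 = 15, M2 = M/15 = 16
M1^(-1) mod 16 = 15, M2^(-1) mod 15 = 1
x = 8*15*15 + 1*16*1 = 1816
1816 mod 240 = 136
Check: 136 mod 16 = 8 ✓, 136 mod 15 = 1 ✓

x ≡ 136 (mod 240)


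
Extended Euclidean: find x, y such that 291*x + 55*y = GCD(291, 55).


Tabular extended Euclidean (each row: r = 291*s + 55*t):
r=291, s=1, t=0
r=55, s=0, t=1
q=5: r=16, s=1, t=-5   [291*(1) + 55*(-5) = 16]
q=3: r=7, s=-3, t=16   [291*(-3) + 55*(16) = 7]
q=2: r=2, s=7, t=-37   [291*(7) + 55*(-37) = 2]
q=3: r=1, s=-24, t=127   [291*(-24) + 55*(127) = 1]
q=2: r=0, s=55, t=-291   [291*(55) + 55*(-291) = 0]
GCD = 1; from the row with r=1: x=-24, y=127
Check: 291*(-24) + 55*(127) = -6984 + 6985 = 1

GCD = 1, x = -24, y = 127


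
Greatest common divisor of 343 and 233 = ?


343 = 1 * 233 + 110
233 = 2 * 110 + 13
110 = 8 * 13 + 6
13 = 2 * 6 + 1
6 = 6 * 1 + 0
GCD = 1


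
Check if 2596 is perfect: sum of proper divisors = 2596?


Proper divisors of 2596: 1, 2, 4, 11, 22, 44, 59, 118, 236, 649, 1298
Sum = 1 + 2 + 4 + 11 + 22 + 44 + 59 + 118 + 236 + 649 + 1298 = 2444

No, 2596 is not perfect (2444 ≠ 2596)


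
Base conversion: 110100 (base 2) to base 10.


110100 (base 2) = 52 (decimal)
52 (decimal) = 52 (base 10)


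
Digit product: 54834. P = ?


5 × 4 × 8 × 3 × 4 = 1920


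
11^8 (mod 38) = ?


11^1 mod 38 = 11
11^2 mod 38 = 7
11^3 mod 38 = 1
11^4 mod 38 = 11
11^5 mod 38 = 7
11^6 mod 38 = 1
11^7 mod 38 = 11
11^8 mod 38 = 7


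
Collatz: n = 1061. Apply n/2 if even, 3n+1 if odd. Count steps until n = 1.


1061 → 3184 → 1592 → 796 → 398 → 199 → 598 → 299 → 898 → 449 → 1348 → 674 → 337 → 1012 → 506 → 253 → 760 → 380 → 190 → 95 → 286 → 143 → 430 → 215 → 646 → 323 → 970 → 485 → 1456 → 728 → 364 → 182 → 91 → 274 → 137 → 412 → 206 → 103 → 310 → 155 → 466 → 233 → 700 → 350 → 175 → 526 → 263 → 790 → 395 → 1186 → 593 → 1780 → 890 → 445 → 1336 → 668 → 334 → 167 → 502 → 251 → 754 → 377 → 1132 → 566 → 283 → 850 → 425 → 1276 → 638 → 319 → 958 → 479 → 1438 → 719 → 2158 → 1079 → 3238 → 1619 → 4858 → 2429 → 7288 → 3644 → 1822 → 911 → 2734 → 1367 → 4102 → 2051 → 6154 → 3077 → 9232 → 4616 → 2308 → 1154 → 577 → 1732 → 866 → 433 → 1300 → 650 → 325 → 976 → 488 → 244 → 122 → 61 → 184 → 92 → 46 → 23 → 70 → 35 → 106 → 53 → 160 → 80 → 40 → 20 → 10 → 5 → 16 → 8 → 4 → 2 → 1
Total steps = 124

124 steps


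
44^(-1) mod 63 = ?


Use the extended Euclidean algorithm on (63, 44); each row r = 63*s + 44*t:
r=63, s=1, t=0
r=44, s=0, t=1
q=1: r=19, s=1, t=-1   [63*(1) + 44*(-1) = 19]
q=2: r=6, s=-2, t=3   [63*(-2) + 44*(3) = 6]
q=3: r=1, s=7, t=-10   [63*(7) + 44*(-10) = 1]
q=6: r=0, s=-44, t=63   [63*(-44) + 44*(63) = 0]
GCD = 1 with t = -10, so 44*(-10) ≡ 1 (mod 63)
Inverse = -10 mod 63 = 53
Check: 44 * 53 = 2332 ≡ 1 (mod 63)

44^(-1) ≡ 53 (mod 63)


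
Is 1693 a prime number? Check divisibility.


Check divisors up to sqrt(1693) = 41.1461
No divisors found.
1693 is prime.

Yes, 1693 is prime


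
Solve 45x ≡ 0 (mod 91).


GCD(45, 91) = 1, unique solution
a^(-1) mod 91 = 89
x = 89 * 0 mod 91 = 0

x ≡ 0 (mod 91)
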